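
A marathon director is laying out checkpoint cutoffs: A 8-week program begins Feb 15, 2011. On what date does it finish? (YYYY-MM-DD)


Start: 2011-02-15
Weeks to add: 8
Convert to days: 8 x 7 = 56 days
Add 56 days to 2011-02-15
Result: 2011-04-12

2011-04-12


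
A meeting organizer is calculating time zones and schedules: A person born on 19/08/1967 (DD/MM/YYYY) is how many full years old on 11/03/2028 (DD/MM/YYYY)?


Birth: 1967-08-19
Reference: 2028-03-11
Year difference: 2028 - 1967 = 61
Has birthday (08-19) occurred by 03-11? No
Birthday not yet reached this year -> subtract 1
Age in full years: 60

60


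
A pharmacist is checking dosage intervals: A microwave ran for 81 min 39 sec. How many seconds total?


Minutes: 81
Extra seconds: 39
Seconds per minute: 60
Minutes to seconds: 81 x 60 = 4860
Total: 4860 + 39 = 4899

4899


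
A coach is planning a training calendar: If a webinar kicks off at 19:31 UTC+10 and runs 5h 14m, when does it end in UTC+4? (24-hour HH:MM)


Start: 19:31 in UTC+10
Step 1 - add duration:
  minutes: 31 + 14 = 45
  hours: 19 + 5 + 0 = 24
  end in UTC+10: 00:45
Step 2 - convert UTC+10 -> UTC+4:
  offset difference: 4 - (10) = -6 hours
  0 + (-6) = -6 -> mod 24 = 18
Result: 18:45 in UTC+4

18:45


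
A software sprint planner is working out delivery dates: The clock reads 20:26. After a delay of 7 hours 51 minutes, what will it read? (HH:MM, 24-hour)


Start time: 20:26
Adding: 7 hours 51 minutes
Minutes: 26 + 51 = 77
Minute overflow: 77 >= 60, so carry 1 hour, minutes = 17
Hours: 20 + 7 + 1 = 28
Hour wraparound: 28 mod 24 = 4
Result: 04:17

04:17


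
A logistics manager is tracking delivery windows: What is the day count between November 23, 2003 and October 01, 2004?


Start date: 2003-11-23
End date: 2004-10-01
Nov 2003: +8 days
Dec 2003: +31 days
Jan 2004: +31 days
... (8 more months)
Total: 313 days

313


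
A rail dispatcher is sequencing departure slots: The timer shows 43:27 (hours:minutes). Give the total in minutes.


Hours: 43
Minutes: 27
Convert hours to minutes: 43 x 60 = 2580
Add remaining minutes: 2580 + 27 = 2607

2607


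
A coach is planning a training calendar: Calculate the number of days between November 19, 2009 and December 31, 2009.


Start: November 19, 2009
End: December 31, 2009
Days left in November: 11
December: 31
Sum of remaining months: 31
Total: 11 + 31 = 42

42


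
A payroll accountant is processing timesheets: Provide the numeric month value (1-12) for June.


Calendar month order:
5. May
6. June <--
7. July
June is month number 6

6


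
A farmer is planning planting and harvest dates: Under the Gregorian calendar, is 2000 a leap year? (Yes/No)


Year: 2000
Divisible by 4? 2000 / 4 = 500.0 -> Yes
Divisible by 100? 2000 / 100 = 20.0 -> Yes
Divisible by 400? 2000 / 400 = 5.0 -> Yes
Divisible by 400, so it IS a leap year

Yes


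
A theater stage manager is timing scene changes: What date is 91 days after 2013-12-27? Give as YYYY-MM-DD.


Start: 2013-12-27
Adding 91 days
Days remaining in December: 4
After December: 87 days still to add
January 2014: 31 days, 56 remaining
February 2014: 28 days, 28 remaining
March 2014 has 31 days, need 28
Result: 2014-03-28

2014-03-28


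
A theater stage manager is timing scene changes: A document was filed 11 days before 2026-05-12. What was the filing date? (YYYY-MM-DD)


Start: 2026-05-12
Subtracting 11 days
Days already passed in May: 12
Result: 2026-05-01

2026-05-01


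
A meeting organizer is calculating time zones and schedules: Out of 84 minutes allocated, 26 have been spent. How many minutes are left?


Total budget: 84 minutes
Time used: 26 minutes
Remaining: 84 - 26 = 58 minutes
Percent used: 31.0%
Percent remaining: 69.0%

58


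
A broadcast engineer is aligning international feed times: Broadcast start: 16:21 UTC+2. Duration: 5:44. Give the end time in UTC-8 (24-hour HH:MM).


Start: 16:21 in UTC+2
Step 1 - add duration:
  minutes: 21 + 44 = 65 (carry 1h)
  hours: 16 + 5 + 1 = 22
  end in UTC+2: 22:05
Step 2 - convert UTC+2 -> UTC-8:
  offset difference: -8 - (2) = -10 hours
  22 + (-10) = 12 -> mod 24 = 12
Result: 12:05 in UTC-8

12:05


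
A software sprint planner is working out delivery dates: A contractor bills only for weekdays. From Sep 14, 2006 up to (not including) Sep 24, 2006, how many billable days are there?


Start: 2006-09-14 (Thursday)
End (exclusive): 2006-09-24 (Sunday)
Total calendar days: 10
Full weeks: 10 // 7 = 1 -> 5 weekdays
Remaining 3 days starting on Thursday:
  Thu(w), Fri(w), Sat(-) -> 2 weekdays
Total business days: 5 + 2 = 7

7


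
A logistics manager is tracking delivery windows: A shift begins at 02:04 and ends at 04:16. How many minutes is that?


Start time: 02:04 = 124 minutes from midnight
End time: 04:16 = 256 minutes from midnight
Difference: 256 - 124 = 132 minutes
That is 2 hours and 12 minutes

132


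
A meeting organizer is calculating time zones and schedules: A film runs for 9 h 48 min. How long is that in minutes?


Hours: 9
Minutes: 48
Convert hours to minutes: 9 x 60 = 540
Add remaining minutes: 540 + 48 = 588

588


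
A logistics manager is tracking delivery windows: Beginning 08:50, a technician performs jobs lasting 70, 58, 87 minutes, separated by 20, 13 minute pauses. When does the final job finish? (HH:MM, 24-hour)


Start: 08:50 = 530 min from midnight
  after task 1 (70 min): 10:00
  after break (20 min): 10:20
  after task 2 (58 min): 11:18
  after break (13 min): 11:31
  after task 3 (87 min): 12:58
Total elapsed: 248 minutes
End time: 12:58

12:58


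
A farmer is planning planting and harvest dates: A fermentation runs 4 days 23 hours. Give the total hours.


Days: 4
Extra hours: 23
Hours per day: 24
Days to hours: 4 x 24 = 96
Total: 96 + 23 = 119

119


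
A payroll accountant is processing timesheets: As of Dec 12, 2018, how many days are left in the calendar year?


Start: December 12, 2018
End: December 31, 2018
Days left in December: 19
Total: 19 days

19


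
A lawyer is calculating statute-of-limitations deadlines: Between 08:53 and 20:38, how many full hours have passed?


Start: 08:53
End: 20:38
Hour difference: 20 - 8 = 12 hours
Minute difference: 38 - 53 = -15 minutes
Total minutes: 705
Complete hours: 705 / 60 = 11 (remainder 45)

11


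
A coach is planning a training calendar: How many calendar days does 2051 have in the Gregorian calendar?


Year: 2051
Check leap year rules:
Divisible by 4? No
2051 is not a leap year
Days: 365

365


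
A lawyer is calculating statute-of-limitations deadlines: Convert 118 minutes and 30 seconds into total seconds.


Minutes: 118
Seconds: 30
Convert minutes to seconds: 118 x 60 = 7080
Add remaining seconds: 7080 + 30 = 7110

7110


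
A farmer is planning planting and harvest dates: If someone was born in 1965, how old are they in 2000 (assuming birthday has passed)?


Birth year: 1965
Current year: 2000
Age = current year - birth year
Age = 2000 - 1965 = 35

35


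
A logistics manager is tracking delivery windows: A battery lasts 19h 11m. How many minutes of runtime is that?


Hours: 19
Extra minutes: 11
Minutes per hour: 60
Hours to minutes: 19 x 60 = 1140
Total: 1140 + 11 = 1151

1151


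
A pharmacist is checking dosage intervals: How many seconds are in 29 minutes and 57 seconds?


Minutes: 29
Extra seconds: 57
Seconds per minute: 60
Minutes to seconds: 29 x 60 = 1740
Total: 1740 + 57 = 1797

1797


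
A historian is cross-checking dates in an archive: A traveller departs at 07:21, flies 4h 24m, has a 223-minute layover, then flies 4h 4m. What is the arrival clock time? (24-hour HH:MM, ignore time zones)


Depart: 07:21
Leg 1: +264 min -> 11:45
Layover: +223 min -> 15:28
Leg 2: +244 min -> 19:32
Total travel: 731 minutes = 12h 11m
Arrival: 19:32

19:32


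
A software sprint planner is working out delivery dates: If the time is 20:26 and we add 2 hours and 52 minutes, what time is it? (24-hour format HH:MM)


Start time: 20:26
Adding: 2 hours 52 minutes
Minutes: 26 + 52 = 78
Minute overflow: 78 >= 60, so carry 1 hour, minutes = 18
Hours: 20 + 2 + 1 = 23
Result: 23:18

23:18


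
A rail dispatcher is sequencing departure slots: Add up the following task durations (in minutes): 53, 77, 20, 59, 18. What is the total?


Durations: 53, 77, 20, 59, 18
Running sum: 53
+ 77 = 130
+ 20 = 150
+ 59 = 209
+ 18 = 227
Total duration: 227 minutes
That is 3 hours and 47 minutes

227


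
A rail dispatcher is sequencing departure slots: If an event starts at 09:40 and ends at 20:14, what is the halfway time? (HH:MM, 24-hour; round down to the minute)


Start time: 09:40 = 580 minutes from midnight
End time: 20:14 = 1214 minutes from midnight
Sum: 580 + 1214 = 1794
Midpoint: 1794 / 2 = 897 minutes
Convert: 897 / 60 = 14 hours, 57 minutes
Result: 14:57

14:57


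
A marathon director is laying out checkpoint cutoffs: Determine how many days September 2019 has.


Month: September
Year: 2019
September is a 30-day month
Total: 30 days

30


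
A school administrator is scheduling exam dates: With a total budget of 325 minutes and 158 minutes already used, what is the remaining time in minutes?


Total budget: 325 minutes
Time used: 158 minutes
Remaining: 325 - 158 = 167 minutes
Percent used: 48.6%
Percent remaining: 51.4%

167


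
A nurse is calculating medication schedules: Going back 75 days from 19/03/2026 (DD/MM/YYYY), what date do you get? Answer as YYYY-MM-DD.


Start: 2026-03-19
Subtracting 75 days
Days already passed in March: 19
After going back through March: 56 more days to subtract
February 2026: 28 days, 28 remaining
January 2026 has 31 days, need 28
Result: 2026-01-03

2026-01-03


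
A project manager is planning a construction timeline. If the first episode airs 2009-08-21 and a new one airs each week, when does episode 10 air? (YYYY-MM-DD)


First occurrence: 2009-08-21 (occurrence 1)
Each occurrence is 7 days after the previous.
Occurrence 10 is 9 weeks after the first.
9 weeks = 63 days
2009-08-21 + 63 days = 2009-10-23

2009-10-23


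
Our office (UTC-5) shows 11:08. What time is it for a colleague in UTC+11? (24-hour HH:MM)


Local time: 11:08 at UTC-5 (offset -5h)
Target zone: UTC+11 (offset 11h)
Difference: 11 - (-5) = 16 hours
Calculation: 11 + (16) = 27
Wraparound: (27) mod 24 = 3
Result: 03:08

03:08


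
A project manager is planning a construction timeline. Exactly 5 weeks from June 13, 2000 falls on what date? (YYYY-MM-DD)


Start: 2000-06-13
Weeks to add: 5
Convert to days: 5 x 7 = 35 days
Add 35 days to 2000-06-13
Result: 2000-07-18

2000-07-18


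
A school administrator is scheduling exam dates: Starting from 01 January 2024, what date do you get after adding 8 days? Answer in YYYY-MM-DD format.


Start: 2024-01-01
Adding 8 days
Days remaining in January: 30
Result: 2024-01-09

2024-01-09


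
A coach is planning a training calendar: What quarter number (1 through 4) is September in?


Month: September (month 9)
Q1: January-March (months 1-3)
Q2: April-June (months 4-6)
Q3: July-September (months 7-9)
Q4: October-December (months 10-12)
Month 9 falls in Q3

3


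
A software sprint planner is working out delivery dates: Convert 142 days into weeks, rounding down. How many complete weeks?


Total days: 142
Days per week: 7
Division: 142 / 7 = 20 remainder 2
Complete weeks: 20
Remaining days: 2

20


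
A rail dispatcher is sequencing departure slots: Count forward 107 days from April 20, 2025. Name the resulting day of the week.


Start: 2025-04-20 (Sunday)
Step 1 - find target date: add 107 days
  2025-04-20 + 107 days = 2025-08-05
Step 2 - day of week:
  107 mod 7 = 2
  Sunday + 2 days -> Tuesday
Result: Tuesday (2025-08-05)

Tuesday


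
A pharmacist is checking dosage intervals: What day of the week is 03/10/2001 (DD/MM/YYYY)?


Date: 2001-10-03
January 1, 2001 is a Monday
Day of year: 276
Offset from Jan 1: 275 days
275 mod 7 = 2
Result: Wednesday

Wednesday


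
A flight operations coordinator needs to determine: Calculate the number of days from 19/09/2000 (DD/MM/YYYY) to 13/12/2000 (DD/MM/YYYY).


Start date: 2000-09-19
End date: 2000-12-13
Sep 2000: +12 days
Oct 2000: +31 days
Nov 2000: +30 days
Dec 2000: +12 days
Total: 85 days

85


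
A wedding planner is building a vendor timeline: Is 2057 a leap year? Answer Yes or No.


Year: 2057
Divisible by 4? 2057 / 4 = 514.25 -> No
Not divisible by 4, so NOT a leap year

No


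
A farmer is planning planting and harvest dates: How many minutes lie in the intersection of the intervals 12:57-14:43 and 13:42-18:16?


Interval A: [777, 883] minutes from midnight
Interval B: [822, 1096] minutes from midnight
Overlap start = max(777, 822) = 822
Overlap end = min(883, 1096) = 883
Overlap = 883 - 822 = 61 minutes

61


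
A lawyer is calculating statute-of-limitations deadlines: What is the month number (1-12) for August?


Calendar month order:
7. July
8. August <--
9. September
August is month number 8

8


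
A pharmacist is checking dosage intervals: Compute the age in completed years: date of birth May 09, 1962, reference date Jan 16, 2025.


Birth: 1962-05-09
Reference: 2025-01-16
Year difference: 2025 - 1962 = 63
Has birthday (05-09) occurred by 01-16? No
Birthday not yet reached this year -> subtract 1
Age in full years: 62

62


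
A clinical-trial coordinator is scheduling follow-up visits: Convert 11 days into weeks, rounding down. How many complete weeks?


Total days: 11
Days per week: 7
Division: 11 / 7 = 1 remainder 4
Complete weeks: 1
Remaining days: 4

1


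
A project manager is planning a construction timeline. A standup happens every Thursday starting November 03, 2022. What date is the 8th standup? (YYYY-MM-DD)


First occurrence: 2022-11-03 (occurrence 1)
Each occurrence is 7 days after the previous.
Occurrence 8 is 7 weeks after the first.
7 weeks = 49 days
2022-11-03 + 49 days = 2022-12-22

2022-12-22


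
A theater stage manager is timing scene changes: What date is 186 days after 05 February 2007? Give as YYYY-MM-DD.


Start: 2007-02-05
Adding 186 days
Days remaining in February: 23
After February: 163 days still to add
March 2007: 31 days, 132 remaining
April 2007: 30 days, 102 remaining
May 2007: 31 days, 71 remaining
June 2007: 30 days, 41 remaining
Result: 2007-08-10

2007-08-10


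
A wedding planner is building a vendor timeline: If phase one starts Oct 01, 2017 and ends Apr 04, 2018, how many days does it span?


Start date: 2017-10-01
End date: 2018-04-04
Oct 2017: +31 days
Nov 2017: +30 days
Dec 2017: +31 days
... (4 more months)
Total: 185 days

185


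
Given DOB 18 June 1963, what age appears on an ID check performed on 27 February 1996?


Birth: 1963-06-18
Reference: 1996-02-27
Year difference: 1996 - 1963 = 33
Has birthday (06-18) occurred by 02-27? No
Birthday not yet reached this year -> subtract 1
Age in full years: 32

32


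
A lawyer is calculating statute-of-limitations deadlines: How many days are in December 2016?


Month: December
Year: 2016
December is a 31-day month
Total: 31 days

31


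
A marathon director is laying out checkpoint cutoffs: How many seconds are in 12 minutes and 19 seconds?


Minutes: 12
Extra seconds: 19
Seconds per minute: 60
Minutes to seconds: 12 x 60 = 720
Total: 720 + 19 = 739

739


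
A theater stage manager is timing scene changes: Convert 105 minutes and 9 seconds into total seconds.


Minutes: 105
Seconds: 9
Convert minutes to seconds: 105 x 60 = 6300
Add remaining seconds: 6300 + 9 = 6309

6309


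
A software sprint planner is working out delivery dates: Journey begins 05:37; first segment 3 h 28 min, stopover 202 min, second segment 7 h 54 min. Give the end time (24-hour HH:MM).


Depart: 05:37
Leg 1: +208 min -> 09:05
Layover: +202 min -> 12:27
Leg 2: +474 min -> 20:21
Total travel: 884 minutes = 14h 44m
Arrival: 20:21

20:21


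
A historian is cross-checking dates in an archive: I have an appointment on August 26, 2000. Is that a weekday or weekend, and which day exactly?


Date: 2000-08-26
January 1, 2000 is a Saturday
Day of year: 239
Offset from Jan 1: 238 days
238 mod 7 = 0
Result: Saturday

Saturday


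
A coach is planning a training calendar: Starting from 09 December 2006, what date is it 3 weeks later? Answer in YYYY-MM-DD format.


Start: 2006-12-09
Weeks to add: 3
Convert to days: 3 x 7 = 21 days
Add 21 days to 2006-12-09
Result: 2006-12-30

2006-12-30


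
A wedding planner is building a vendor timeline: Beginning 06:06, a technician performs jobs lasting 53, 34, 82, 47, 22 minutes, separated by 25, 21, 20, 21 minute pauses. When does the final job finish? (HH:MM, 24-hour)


Start: 06:06 = 366 min from midnight
  after task 1 (53 min): 06:59
  after break (25 min): 07:24
  after task 2 (34 min): 07:58
  after break (21 min): 08:19
  after task 3 (82 min): 09:41
  after break (20 min): 10:01
  after task 4 (47 min): 10:48
  after break (21 min): 11:09
  after task 5 (22 min): 11:31
Total elapsed: 325 minutes
End time: 11:31

11:31


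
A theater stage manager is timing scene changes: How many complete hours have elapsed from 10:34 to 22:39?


Start: 10:34
End: 22:39
Hour difference: 22 - 10 = 12 hours
Minute difference: 39 - 34 = 5 minutes
Total minutes: 725
Complete hours: 725 / 60 = 12 (remainder 5)

12


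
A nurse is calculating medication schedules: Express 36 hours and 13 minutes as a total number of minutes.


Hours: 36
Extra minutes: 13
Minutes per hour: 60
Hours to minutes: 36 x 60 = 2160
Total: 2160 + 13 = 2173

2173


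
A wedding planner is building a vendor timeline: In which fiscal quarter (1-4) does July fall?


Month: July (month 7)
Q1: January-March (months 1-3)
Q2: April-June (months 4-6)
Q3: July-September (months 7-9)
Q4: October-December (months 10-12)
Month 7 falls in Q3

3


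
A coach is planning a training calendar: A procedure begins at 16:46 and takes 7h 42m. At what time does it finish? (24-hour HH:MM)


Start time: 16:46
Adding: 7 hours 42 minutes
Minutes: 46 + 42 = 88
Minute overflow: 88 >= 60, so carry 1 hour, minutes = 28
Hours: 16 + 7 + 1 = 24
Hour wraparound: 24 mod 24 = 0
Result: 00:28

00:28


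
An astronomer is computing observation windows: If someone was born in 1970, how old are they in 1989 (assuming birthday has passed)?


Birth year: 1970
Current year: 1989
Age = current year - birth year
Age = 1989 - 1970 = 19

19


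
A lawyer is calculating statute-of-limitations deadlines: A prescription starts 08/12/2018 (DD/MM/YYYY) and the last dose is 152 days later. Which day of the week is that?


Start: 2018-12-08 (Saturday)
Step 1 - find target date: add 152 days
  2018-12-08 + 152 days = 2019-05-09
Step 2 - day of week:
  152 mod 7 = 5
  Saturday + 5 days -> Thursday
Result: Thursday (2019-05-09)

Thursday


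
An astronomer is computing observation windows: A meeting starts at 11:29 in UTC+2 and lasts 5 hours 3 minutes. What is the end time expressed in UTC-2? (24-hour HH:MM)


Start: 11:29 in UTC+2
Step 1 - add duration:
  minutes: 29 + 3 = 32
  hours: 11 + 5 + 0 = 16
  end in UTC+2: 16:32
Step 2 - convert UTC+2 -> UTC-2:
  offset difference: -2 - (2) = -4 hours
  16 + (-4) = 12 -> mod 24 = 12
Result: 12:32 in UTC-2

12:32


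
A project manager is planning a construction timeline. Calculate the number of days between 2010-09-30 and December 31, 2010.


Start: September 30, 2010
End: December 31, 2010
Days left in September: 0
October: 31
November: 30
December: 31
Sum of remaining months: 92
Total: 0 + 92 = 92

92


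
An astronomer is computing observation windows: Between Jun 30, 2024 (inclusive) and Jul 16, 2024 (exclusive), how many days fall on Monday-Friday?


Start: 2024-06-30 (Sunday)
End (exclusive): 2024-07-16 (Tuesday)
Total calendar days: 16
Full weeks: 16 // 7 = 2 -> 10 weekdays
Remaining 2 days starting on Sunday:
  Sun(-), Mon(w) -> 1 weekdays
Total business days: 10 + 1 = 11

11


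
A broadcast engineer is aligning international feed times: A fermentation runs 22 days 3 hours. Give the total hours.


Days: 22
Extra hours: 3
Hours per day: 24
Days to hours: 22 x 24 = 528
Total: 528 + 3 = 531

531


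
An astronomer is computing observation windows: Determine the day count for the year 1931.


Year: 1931
Check leap year rules:
Divisible by 4? No
1931 is not a leap year
Days: 365

365


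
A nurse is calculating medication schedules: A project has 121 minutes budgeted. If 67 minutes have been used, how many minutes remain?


Total budget: 121 minutes
Time used: 67 minutes
Remaining: 121 - 67 = 54 minutes
Percent used: 55.4%
Percent remaining: 44.6%

54


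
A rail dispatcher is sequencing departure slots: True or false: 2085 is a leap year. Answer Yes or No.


Year: 2085
Divisible by 4? 2085 / 4 = 521.25 -> No
Not divisible by 4, so NOT a leap year

No


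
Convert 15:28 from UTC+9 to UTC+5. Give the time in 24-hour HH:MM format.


Local time: 15:28 at UTC+9 (offset 9h)
Target zone: UTC+5 (offset 5h)
Difference: 5 - (9) = -4 hours
Calculation: 15 + (-4) = 11
Result: 11:28

11:28


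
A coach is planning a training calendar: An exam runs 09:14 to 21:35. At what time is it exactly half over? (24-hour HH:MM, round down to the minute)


Start time: 09:14 = 554 minutes from midnight
End time: 21:35 = 1295 minutes from midnight
Sum: 554 + 1295 = 1849
Midpoint: 1849 / 2 = 924 minutes
Convert: 924 / 60 = 15 hours, 24 minutes
Result: 15:24

15:24


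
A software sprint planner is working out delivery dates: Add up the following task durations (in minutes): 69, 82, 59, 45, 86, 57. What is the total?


Durations: 69, 82, 59, 45, 86, 57
Running sum: 69
+ 82 = 151
+ 59 = 210
+ 45 = 255
+ 86 = 341
+ 57 = 398
Total duration: 398 minutes
That is 6 hours and 38 minutes

398


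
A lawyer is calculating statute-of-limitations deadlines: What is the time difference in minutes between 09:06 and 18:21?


Start time: 09:06 = 546 minutes from midnight
End time: 18:21 = 1101 minutes from midnight
Difference: 1101 - 546 = 555 minutes
That is 9 hours and 15 minutes

555


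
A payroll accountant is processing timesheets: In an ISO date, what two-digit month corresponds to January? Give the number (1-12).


Calendar month order:
1. January <--
2. February
January is month number 1

1


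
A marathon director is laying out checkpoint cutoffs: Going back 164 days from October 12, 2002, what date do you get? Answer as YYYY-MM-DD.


Start: 2002-10-12
Subtracting 164 days
Days already passed in October: 12
After going back through October: 152 more days to subtract
September 2002: 30 days, 122 remaining
August 2002: 31 days, 91 remaining
July 2002: 31 days, 60 remaining
June 2002: 30 days, 30 remaining
Result: 2002-05-01

2002-05-01


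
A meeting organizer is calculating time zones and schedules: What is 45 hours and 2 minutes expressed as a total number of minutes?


Hours: 45
Minutes: 2
Convert hours to minutes: 45 x 60 = 2700
Add remaining minutes: 2700 + 2 = 2702

2702


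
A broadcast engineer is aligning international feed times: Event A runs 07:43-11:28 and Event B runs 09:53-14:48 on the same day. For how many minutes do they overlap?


Interval A: [463, 688] minutes from midnight
Interval B: [593, 888] minutes from midnight
Overlap start = max(463, 593) = 593
Overlap end = min(688, 888) = 688
Overlap = 688 - 593 = 95 minutes

95


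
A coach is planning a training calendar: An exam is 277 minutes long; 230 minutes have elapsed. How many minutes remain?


Total budget: 277 minutes
Time used: 230 minutes
Remaining: 277 - 230 = 47 minutes
Percent used: 83.0%
Percent remaining: 17.0%

47


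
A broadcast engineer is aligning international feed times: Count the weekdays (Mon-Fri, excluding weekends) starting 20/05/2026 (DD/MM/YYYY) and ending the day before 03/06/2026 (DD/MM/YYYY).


Start: 2026-05-20 (Wednesday)
End (exclusive): 2026-06-03 (Wednesday)
Total calendar days: 14
Full weeks: 14 // 7 = 2 -> 10 weekdays
Remaining 0 days starting on Wednesday:
Total business days: 10 + 0 = 10

10


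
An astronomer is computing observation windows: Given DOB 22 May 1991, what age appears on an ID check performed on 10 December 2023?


Birth: 1991-05-22
Reference: 2023-12-10
Year difference: 2023 - 1991 = 32
Has birthday (05-22) occurred by 12-10? Yes
Age in full years: 32

32


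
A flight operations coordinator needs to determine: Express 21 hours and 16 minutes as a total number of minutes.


Hours: 21
Extra minutes: 16
Minutes per hour: 60
Hours to minutes: 21 x 60 = 1260
Total: 1260 + 16 = 1276

1276


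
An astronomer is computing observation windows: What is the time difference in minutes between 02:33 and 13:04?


Start time: 02:33 = 153 minutes from midnight
End time: 13:04 = 784 minutes from midnight
Difference: 784 - 153 = 631 minutes
That is 10 hours and 31 minutes

631


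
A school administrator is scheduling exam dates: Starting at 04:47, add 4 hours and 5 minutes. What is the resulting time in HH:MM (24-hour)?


Start time: 04:47
Adding: 4 hours 5 minutes
Minutes: 47 + 5 = 52
Hours: 4 + 4 + 0 = 8
Result: 08:52

08:52


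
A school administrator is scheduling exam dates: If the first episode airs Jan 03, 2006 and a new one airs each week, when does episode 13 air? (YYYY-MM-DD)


First occurrence: 2006-01-03 (occurrence 1)
Each occurrence is 7 days after the previous.
Occurrence 13 is 12 weeks after the first.
12 weeks = 84 days
2006-01-03 + 84 days = 2006-03-28

2006-03-28


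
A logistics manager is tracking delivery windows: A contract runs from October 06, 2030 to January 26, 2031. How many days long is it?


Start date: 2030-10-06
End date: 2031-01-26
Oct 2030: +26 days
Nov 2030: +30 days
Dec 2030: +31 days
Jan 2031: +25 days
Total: 112 days

112


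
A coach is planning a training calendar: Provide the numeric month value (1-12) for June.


Calendar month order:
5. May
6. June <--
7. July
June is month number 6

6


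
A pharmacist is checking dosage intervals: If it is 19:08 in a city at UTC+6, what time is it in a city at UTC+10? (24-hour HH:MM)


Local time: 19:08 at UTC+6 (offset 6h)
Target zone: UTC+10 (offset 10h)
Difference: 10 - (6) = 4 hours
Calculation: 19 + (4) = 23
Result: 23:08

23:08


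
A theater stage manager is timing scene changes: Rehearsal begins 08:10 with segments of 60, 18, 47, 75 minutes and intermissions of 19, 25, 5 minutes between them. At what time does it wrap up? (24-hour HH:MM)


Start: 08:10 = 490 min from midnight
  after task 1 (60 min): 09:10
  after break (19 min): 09:29
  after task 2 (18 min): 09:47
  after break (25 min): 10:12
  after task 3 (47 min): 10:59
  after break (5 min): 11:04
  after task 4 (75 min): 12:19
Total elapsed: 249 minutes
End time: 12:19

12:19


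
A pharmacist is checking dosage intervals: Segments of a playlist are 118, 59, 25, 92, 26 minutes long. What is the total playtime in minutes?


Durations: 118, 59, 25, 92, 26
Running sum: 118
+ 59 = 177
+ 25 = 202
+ 92 = 294
+ 26 = 320
Total duration: 320 minutes
That is 5 hours and 20 minutes

320


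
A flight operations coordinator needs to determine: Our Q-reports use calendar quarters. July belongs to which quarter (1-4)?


Month: July (month 7)
Q1: January-March (months 1-3)
Q2: April-June (months 4-6)
Q3: July-September (months 7-9)
Q4: October-December (months 10-12)
Month 7 falls in Q3

3


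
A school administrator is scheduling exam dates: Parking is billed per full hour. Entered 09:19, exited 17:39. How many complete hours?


Start: 09:19
End: 17:39
Hour difference: 17 - 9 = 8 hours
Minute difference: 39 - 19 = 20 minutes
Total minutes: 500
Complete hours: 500 / 60 = 8 (remainder 20)

8


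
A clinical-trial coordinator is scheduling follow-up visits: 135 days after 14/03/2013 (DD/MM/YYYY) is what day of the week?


Start: 2013-03-14 (Thursday)
Step 1 - find target date: add 135 days
  2013-03-14 + 135 days = 2013-07-27
Step 2 - day of week:
  135 mod 7 = 2
  Thursday + 2 days -> Saturday
Result: Saturday (2013-07-27)

Saturday


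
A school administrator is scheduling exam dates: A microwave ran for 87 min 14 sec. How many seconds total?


Minutes: 87
Extra seconds: 14
Seconds per minute: 60
Minutes to seconds: 87 x 60 = 5220
Total: 5220 + 14 = 5234

5234


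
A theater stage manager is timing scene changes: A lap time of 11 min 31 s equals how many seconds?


Minutes: 11
Seconds: 31
Convert minutes to seconds: 11 x 60 = 660
Add remaining seconds: 660 + 31 = 691

691


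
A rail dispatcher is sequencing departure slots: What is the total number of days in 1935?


Year: 1935
Check leap year rules:
Divisible by 4? No
1935 is not a leap year
Days: 365

365


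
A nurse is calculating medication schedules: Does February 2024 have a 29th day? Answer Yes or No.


Year: 2024
Divisible by 4? 2024 / 4 = 506.0 -> Yes
Divisible by 100? 2024 / 100 = 20.24 -> No
Divisible by 4 but not 100, so it IS a leap year

Yes


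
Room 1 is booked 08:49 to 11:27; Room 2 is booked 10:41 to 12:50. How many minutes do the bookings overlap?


Interval A: [529, 687] minutes from midnight
Interval B: [641, 770] minutes from midnight
Overlap start = max(529, 641) = 641
Overlap end = min(687, 770) = 687
Overlap = 687 - 641 = 46 minutes

46


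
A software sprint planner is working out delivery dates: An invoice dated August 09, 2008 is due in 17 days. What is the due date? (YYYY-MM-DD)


Start: 2008-08-09
Adding 17 days
Days remaining in August: 22
Result: 2008-08-26

2008-08-26


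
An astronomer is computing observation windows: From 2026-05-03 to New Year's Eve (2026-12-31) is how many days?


Start: May 03, 2026
End: December 31, 2026
Days left in May: 28
June: 30
July: 31
August: 31
September: 30
... plus remaining months
Sum of remaining months: 214
Total: 28 + 214 = 242

242


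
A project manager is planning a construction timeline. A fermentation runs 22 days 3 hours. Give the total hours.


Days: 22
Extra hours: 3
Hours per day: 24
Days to hours: 22 x 24 = 528
Total: 528 + 3 = 531

531


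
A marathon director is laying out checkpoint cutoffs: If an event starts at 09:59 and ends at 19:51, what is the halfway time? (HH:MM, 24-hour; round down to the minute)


Start time: 09:59 = 599 minutes from midnight
End time: 19:51 = 1191 minutes from midnight
Sum: 599 + 1191 = 1790
Midpoint: 1790 / 2 = 895 minutes
Convert: 895 / 60 = 14 hours, 55 minutes
Result: 14:55

14:55


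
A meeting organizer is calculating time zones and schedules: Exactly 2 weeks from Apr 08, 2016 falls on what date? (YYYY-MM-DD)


Start: 2016-04-08
Weeks to add: 2
Convert to days: 2 x 7 = 14 days
Add 14 days to 2016-04-08
Result: 2016-04-22

2016-04-22


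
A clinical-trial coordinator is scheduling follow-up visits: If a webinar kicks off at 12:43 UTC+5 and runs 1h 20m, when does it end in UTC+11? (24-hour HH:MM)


Start: 12:43 in UTC+5
Step 1 - add duration:
  minutes: 43 + 20 = 63 (carry 1h)
  hours: 12 + 1 + 1 = 14
  end in UTC+5: 14:03
Step 2 - convert UTC+5 -> UTC+11:
  offset difference: 11 - (5) = 6 hours
  14 + (6) = 20 -> mod 24 = 20
Result: 20:03 in UTC+11

20:03


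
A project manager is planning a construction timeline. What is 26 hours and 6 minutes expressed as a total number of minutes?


Hours: 26
Minutes: 6
Convert hours to minutes: 26 x 60 = 1560
Add remaining minutes: 1560 + 6 = 1566

1566


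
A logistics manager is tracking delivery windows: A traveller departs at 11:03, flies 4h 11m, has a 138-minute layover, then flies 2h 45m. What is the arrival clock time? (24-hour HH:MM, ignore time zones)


Depart: 11:03
Leg 1: +251 min -> 15:14
Layover: +138 min -> 17:32
Leg 2: +165 min -> 20:17
Total travel: 554 minutes = 9h 14m
Arrival: 20:17

20:17


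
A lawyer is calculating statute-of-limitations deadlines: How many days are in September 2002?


Month: September
Year: 2002
September is a 30-day month
Total: 30 days

30


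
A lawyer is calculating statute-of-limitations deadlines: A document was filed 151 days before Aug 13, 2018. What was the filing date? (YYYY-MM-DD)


Start: 2018-08-13
Subtracting 151 days
Days already passed in August: 13
After going back through August: 138 more days to subtract
July 2018: 31 days, 107 remaining
June 2018: 30 days, 77 remaining
May 2018: 31 days, 46 remaining
April 2018: 30 days, 16 remaining
Result: 2018-03-15

2018-03-15


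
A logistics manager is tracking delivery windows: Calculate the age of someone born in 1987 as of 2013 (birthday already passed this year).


Birth year: 1987
Current year: 2013
Age = current year - birth year
Age = 2013 - 1987 = 26

26


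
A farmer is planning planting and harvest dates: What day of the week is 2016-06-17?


Date: 2016-06-17
January 1, 2016 is a Friday
Day of year: 169
Offset from Jan 1: 168 days
168 mod 7 = 0
Result: Friday

Friday


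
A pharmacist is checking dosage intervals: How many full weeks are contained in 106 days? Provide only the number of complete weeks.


Total days: 106
Days per week: 7
Division: 106 / 7 = 15 remainder 1
Complete weeks: 15
Remaining days: 1

15


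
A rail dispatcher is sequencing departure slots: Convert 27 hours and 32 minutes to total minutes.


Hours: 27
Minutes: 32
Convert hours to minutes: 27 x 60 = 1620
Add remaining minutes: 1620 + 32 = 1652

1652


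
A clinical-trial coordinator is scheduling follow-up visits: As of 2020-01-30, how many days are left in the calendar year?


Start: January 30, 2020
End: December 31, 2020
Days left in January: 1
February: 29
March: 31
April: 30
May: 31
... plus remaining months
Sum of remaining months: 335
Total: 1 + 335 = 336

336


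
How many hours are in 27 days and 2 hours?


Days: 27
Extra hours: 2
Hours per day: 24
Days to hours: 27 x 24 = 648
Total: 648 + 2 = 650

650


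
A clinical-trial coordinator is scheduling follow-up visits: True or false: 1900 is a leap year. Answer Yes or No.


Year: 1900
Divisible by 4? 1900 / 4 = 475.0 -> Yes
Divisible by 100? 1900 / 100 = 19.0 -> Yes
Divisible by 400? 1900 / 400 = 4.75 -> No
Divisible by 100 but not 400, so NOT a leap year

No


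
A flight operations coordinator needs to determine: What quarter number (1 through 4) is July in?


Month: July (month 7)
Q1: January-March (months 1-3)
Q2: April-June (months 4-6)
Q3: July-September (months 7-9)
Q4: October-December (months 10-12)
Month 7 falls in Q3

3


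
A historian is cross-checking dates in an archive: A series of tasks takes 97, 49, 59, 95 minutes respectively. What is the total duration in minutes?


Durations: 97, 49, 59, 95
Running sum: 97
+ 49 = 146
+ 59 = 205
+ 95 = 300
Total duration: 300 minutes
That is 5 hours and 0 minutes

300


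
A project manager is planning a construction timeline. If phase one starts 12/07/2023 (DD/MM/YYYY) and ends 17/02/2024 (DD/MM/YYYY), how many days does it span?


Start date: 2023-07-12
End date: 2024-02-17
Jul 2023: +20 days
Aug 2023: +31 days
Sep 2023: +30 days
... (5 more months)
Total: 220 days

220


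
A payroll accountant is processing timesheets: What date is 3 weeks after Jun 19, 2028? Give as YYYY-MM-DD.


Start: 2028-06-19
Weeks to add: 3
Convert to days: 3 x 7 = 21 days
Add 21 days to 2028-06-19
Result: 2028-07-10

2028-07-10


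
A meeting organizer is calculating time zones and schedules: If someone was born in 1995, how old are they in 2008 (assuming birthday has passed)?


Birth year: 1995
Current year: 2008
Age = current year - birth year
Age = 2008 - 1995 = 13

13


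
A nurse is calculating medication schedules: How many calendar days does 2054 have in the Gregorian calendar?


Year: 2054
Check leap year rules:
Divisible by 4? No
2054 is not a leap year
Days: 365

365


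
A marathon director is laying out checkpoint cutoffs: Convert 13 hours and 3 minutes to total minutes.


Hours: 13
Extra minutes: 3
Minutes per hour: 60
Hours to minutes: 13 x 60 = 780
Total: 780 + 3 = 783

783


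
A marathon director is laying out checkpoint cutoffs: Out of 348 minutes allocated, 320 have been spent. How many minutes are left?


Total budget: 348 minutes
Time used: 320 minutes
Remaining: 348 - 320 = 28 minutes
Percent used: 92.0%
Percent remaining: 8.0%

28


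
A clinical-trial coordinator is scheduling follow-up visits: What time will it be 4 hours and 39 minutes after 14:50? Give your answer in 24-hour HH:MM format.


Start time: 14:50
Adding: 4 hours 39 minutes
Minutes: 50 + 39 = 89
Minute overflow: 89 >= 60, so carry 1 hour, minutes = 29
Hours: 14 + 4 + 1 = 19
Result: 19:29

19:29


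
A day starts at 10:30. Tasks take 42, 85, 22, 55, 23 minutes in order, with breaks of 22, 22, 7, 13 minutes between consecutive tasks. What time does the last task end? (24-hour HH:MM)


Start: 10:30 = 630 min from midnight
  after task 1 (42 min): 11:12
  after break (22 min): 11:34
  after task 2 (85 min): 12:59
  after break (22 min): 13:21
  after task 3 (22 min): 13:43
  after break (7 min): 13:50
  after task 4 (55 min): 14:45
  after break (13 min): 14:58
  after task 5 (23 min): 15:21
Total elapsed: 291 minutes
End time: 15:21

15:21


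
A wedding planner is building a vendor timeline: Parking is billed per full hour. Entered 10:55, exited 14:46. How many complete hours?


Start: 10:55
End: 14:46
Hour difference: 14 - 10 = 4 hours
Minute difference: 46 - 55 = -9 minutes
Total minutes: 231
Complete hours: 231 / 60 = 3 (remainder 51)

3


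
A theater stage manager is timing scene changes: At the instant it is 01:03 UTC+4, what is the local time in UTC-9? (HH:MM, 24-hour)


Local time: 01:03 at UTC+4 (offset 4h)
Target zone: UTC-9 (offset -9h)
Difference: -9 - (4) = -13 hours
Calculation: 1 + (-13) = -12
Wraparound: (-12) mod 24 = 12
Result: 12:03

12:03


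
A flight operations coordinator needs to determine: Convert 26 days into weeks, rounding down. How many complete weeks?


Total days: 26
Days per week: 7
Division: 26 / 7 = 3 remainder 5
Complete weeks: 3
Remaining days: 5

3


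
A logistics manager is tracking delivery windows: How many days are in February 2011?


Month: February
Year: 2011
2011 is not a leap year
February has 28 days
Total: 28 days

28


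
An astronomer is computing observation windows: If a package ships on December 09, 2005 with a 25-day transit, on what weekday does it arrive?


Start: 2005-12-09 (Friday)
Step 1 - find target date: add 25 days
  2005-12-09 + 25 days = 2006-01-03
Step 2 - day of week:
  25 mod 7 = 4
  Friday + 4 days -> Tuesday
Result: Tuesday (2006-01-03)

Tuesday


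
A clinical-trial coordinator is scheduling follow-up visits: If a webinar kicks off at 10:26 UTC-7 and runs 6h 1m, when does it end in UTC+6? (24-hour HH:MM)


Start: 10:26 in UTC-7
Step 1 - add duration:
  minutes: 26 + 1 = 27
  hours: 10 + 6 + 0 = 16
  end in UTC-7: 16:27
Step 2 - convert UTC-7 -> UTC+6:
  offset difference: 6 - (-7) = 13 hours
  16 + (13) = 29 -> mod 24 = 5
Result: 05:27 in UTC+6

05:27


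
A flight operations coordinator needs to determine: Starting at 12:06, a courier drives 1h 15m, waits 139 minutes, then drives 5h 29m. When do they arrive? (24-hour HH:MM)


Depart: 12:06
Leg 1: +75 min -> 13:21
Layover: +139 min -> 15:40
Leg 2: +329 min -> 21:09
Total travel: 543 minutes = 9h 3m
Arrival: 21:09

21:09


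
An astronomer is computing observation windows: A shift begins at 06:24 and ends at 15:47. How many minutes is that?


Start time: 06:24 = 384 minutes from midnight
End time: 15:47 = 947 minutes from midnight
Difference: 947 - 384 = 563 minutes
That is 9 hours and 23 minutes

563


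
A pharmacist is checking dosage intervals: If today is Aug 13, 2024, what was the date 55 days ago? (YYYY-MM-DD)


Start: 2024-08-13
Subtracting 55 days
Days already passed in August: 13
After going back through August: 42 more days to subtract
July 2024: 31 days, 11 remaining
June 2024 has 30 days, need 11
Result: 2024-06-19

2024-06-19
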